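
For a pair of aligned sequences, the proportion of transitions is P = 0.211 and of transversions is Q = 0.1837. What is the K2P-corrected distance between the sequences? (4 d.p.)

0.5798

Under the Kimura two-parameter model, d = −½ ln(1 − 2P − Q) − ¼ ln(1 − 2Q).
1 − 2P − Q = 0.3943, giving −½ ln(0.3943) = 0.465322.
1 − 2Q = 0.6326, giving −¼ ln(0.6326) = 0.114479.
d = 0.465322 + 0.114479 = 0.579801.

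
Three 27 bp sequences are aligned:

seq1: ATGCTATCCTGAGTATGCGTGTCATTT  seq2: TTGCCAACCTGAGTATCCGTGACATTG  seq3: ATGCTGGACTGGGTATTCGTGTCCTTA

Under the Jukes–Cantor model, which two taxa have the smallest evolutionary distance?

seq1–seq2: 6/27 differ, p = 0.222, d = 0.264.
seq1–seq3: 7/27 differ, p = 0.259, d = 0.318.
seq2–seq3: 10/27 differ, p = 0.370, d = 0.511.
The smallest distance is between seq1 and seq2.

seq1 and seq2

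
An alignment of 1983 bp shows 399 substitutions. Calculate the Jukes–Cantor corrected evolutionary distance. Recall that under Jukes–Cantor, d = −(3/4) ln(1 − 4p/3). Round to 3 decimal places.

0.234

p = 399/1983 ≈ 0.20121.
d = −(3/4) ln(1 − 4p/3) = −0.75 ln(1 − 0.26828) = −0.75 ln(0.73172)
  = −0.75 × (-0.312357) = 0.234268 substitutions/site.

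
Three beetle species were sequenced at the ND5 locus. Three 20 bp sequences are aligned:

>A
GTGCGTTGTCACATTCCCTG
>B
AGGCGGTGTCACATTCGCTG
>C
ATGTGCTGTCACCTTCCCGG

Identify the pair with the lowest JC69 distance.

A–B: 4/20 differ, p = 0.200, d = 0.233.
A–C: 5/20 differ, p = 0.250, d = 0.304.
B–C: 6/20 differ, p = 0.300, d = 0.383.
The smallest distance is between A and B.

A and B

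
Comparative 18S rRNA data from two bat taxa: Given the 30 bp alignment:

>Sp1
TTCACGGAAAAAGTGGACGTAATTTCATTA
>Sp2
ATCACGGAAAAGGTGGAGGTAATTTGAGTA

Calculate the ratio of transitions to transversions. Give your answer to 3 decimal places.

Transitions are A↔G and C↔T; transversions are all other mismatches.
Transitions: 1. Transversions: 4.
R = 1/4 = 0.250.

0.250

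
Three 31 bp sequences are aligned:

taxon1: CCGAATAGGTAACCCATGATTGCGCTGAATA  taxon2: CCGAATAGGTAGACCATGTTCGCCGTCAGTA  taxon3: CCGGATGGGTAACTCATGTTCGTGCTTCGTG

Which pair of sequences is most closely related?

taxon1–taxon2: 8/31 differ, p = 0.258, d = 0.316.
taxon1–taxon3: 10/31 differ, p = 0.323, d = 0.422.
taxon2–taxon3: 11/31 differ, p = 0.355, d = 0.481.
The smallest distance is between taxon1 and taxon2.

taxon1 and taxon2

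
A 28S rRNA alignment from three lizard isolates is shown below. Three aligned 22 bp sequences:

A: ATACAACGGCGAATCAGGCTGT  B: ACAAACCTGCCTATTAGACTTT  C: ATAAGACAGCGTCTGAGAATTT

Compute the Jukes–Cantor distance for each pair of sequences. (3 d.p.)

d(A,B) = 0.591, d(A,C) = 0.591, d(B,C) = 0.497

A–B: 9/22 sites differ → p ≈ 0.409091, d = −0.75 ln(1 − 0.545455) = 0.591344 ≈ 0.591.
A–C: 9/22 sites differ → p ≈ 0.409091, d = −0.75 ln(1 − 0.545455) = 0.591344 ≈ 0.591.
B–C: 8/22 sites differ → p ≈ 0.363636, d = −0.75 ln(1 − 0.484848) = 0.497470 ≈ 0.497.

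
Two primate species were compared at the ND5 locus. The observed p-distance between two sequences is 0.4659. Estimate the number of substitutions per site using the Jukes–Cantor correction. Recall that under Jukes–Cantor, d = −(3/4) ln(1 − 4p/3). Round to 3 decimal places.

d = −(3/4) ln(1 − 4p/3) = −0.75 ln(1 − 0.6212) = −0.75 ln(0.3788)
  = −0.75 × (-0.970747) = 0.728060 substitutions/site.

0.728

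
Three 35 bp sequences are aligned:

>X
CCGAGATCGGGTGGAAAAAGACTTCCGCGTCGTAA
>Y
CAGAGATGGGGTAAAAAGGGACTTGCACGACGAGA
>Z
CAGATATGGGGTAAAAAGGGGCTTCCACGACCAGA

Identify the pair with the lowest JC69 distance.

Y and Z

X–Y: 11/35 differ, p = 0.314, d = 0.407.
X–Z: 13/35 differ, p = 0.371, d = 0.513.
Y–Z: 4/35 differ, p = 0.114, d = 0.124.
The smallest distance is between Y and Z.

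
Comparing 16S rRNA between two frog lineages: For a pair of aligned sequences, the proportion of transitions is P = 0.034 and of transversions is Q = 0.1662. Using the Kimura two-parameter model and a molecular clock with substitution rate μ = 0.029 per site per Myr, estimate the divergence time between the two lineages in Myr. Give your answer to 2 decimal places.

Under the Kimura two-parameter model, d = −½ ln(1 − 2P − Q) − ¼ ln(1 − 2Q).
1 − 2P − Q = 0.7658, giving −½ ln(0.7658) = 0.133417.
1 − 2Q = 0.6676, giving −¼ ln(0.6676) = 0.101017.
d = 0.133417 + 0.101017 = 0.234434.
Under a molecular clock d = 2μt, so t = d/(2μ) = 0.234434 / (2 × 0.029) = 4.04 Myr.

4.04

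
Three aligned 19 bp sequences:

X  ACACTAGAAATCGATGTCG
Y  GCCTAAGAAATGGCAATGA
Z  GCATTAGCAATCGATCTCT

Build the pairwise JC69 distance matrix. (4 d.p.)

X–Y: 10/19 sites differ → p ≈ 0.526316, d = −0.75 ln(1 − 0.701755) = 0.907380 ≈ 0.9074.
X–Z: 5/19 sites differ → p ≈ 0.263158, d = −0.75 ln(1 − 0.350877) = 0.324100 ≈ 0.3241.
Y–Z: 9/19 sites differ → p ≈ 0.473684, d = −0.75 ln(1 − 0.631579) = 0.748897 ≈ 0.7489.

d(X,Y) = 0.9074, d(X,Z) = 0.3241, d(Y,Z) = 0.7489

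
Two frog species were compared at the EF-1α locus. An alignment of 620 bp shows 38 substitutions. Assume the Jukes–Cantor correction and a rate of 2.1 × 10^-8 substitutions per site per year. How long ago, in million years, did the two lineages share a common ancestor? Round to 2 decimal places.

p = 38/620 ≈ 0.06129.
d = −(3/4) ln(1 − 4p/3) = −0.75 ln(1 − 0.08172) = −0.75 ln(0.91828)
  = −0.75 × (-0.085253) = 0.063940 substitutions/site.
Under a molecular clock d = 2μt, so t = d/(2μ) = 0.063940 / (2 × 2.1 × 10^-8) = 1.52 million years.

1.52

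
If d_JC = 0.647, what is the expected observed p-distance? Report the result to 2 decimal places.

0.43

p = (3/4)(1 − e^(−4d/3)) = 0.75 × (1 − e^(-0.862667)) = 0.75 × (1 − 0.422035) = 0.433474.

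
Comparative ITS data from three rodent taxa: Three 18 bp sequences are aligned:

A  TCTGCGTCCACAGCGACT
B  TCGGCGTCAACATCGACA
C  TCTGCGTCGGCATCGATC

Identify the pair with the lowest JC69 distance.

A–B: 4/18 differ, p = 0.222, d = 0.264.
A–C: 5/18 differ, p = 0.278, d = 0.347.
B–C: 5/18 differ, p = 0.278, d = 0.347.
The smallest distance is between A and B.

A and B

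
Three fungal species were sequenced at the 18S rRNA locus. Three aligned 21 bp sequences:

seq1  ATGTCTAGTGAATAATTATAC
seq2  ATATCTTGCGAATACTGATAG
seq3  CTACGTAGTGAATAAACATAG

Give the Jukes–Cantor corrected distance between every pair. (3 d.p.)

d(seq1,seq2) = 0.360, d(seq1,seq3) = 0.441, d(seq2,seq3) = 0.532

seq1–seq2: 6/21 sites differ → p ≈ 0.285714, d = −0.75 ln(1 − 0.380952) = 0.359679 ≈ 0.360.
seq1–seq3: 7/21 sites differ → p ≈ 0.333333, d = −0.75 ln(1 − 0.444444) = 0.440839 ≈ 0.441.
seq2–seq3: 8/21 sites differ → p ≈ 0.380952, d = −0.75 ln(1 − 0.507936) = 0.531860 ≈ 0.532.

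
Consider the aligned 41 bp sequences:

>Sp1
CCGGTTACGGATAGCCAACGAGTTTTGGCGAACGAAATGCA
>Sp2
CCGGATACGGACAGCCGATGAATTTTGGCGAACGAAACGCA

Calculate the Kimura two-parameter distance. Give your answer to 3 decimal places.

0.169

Of 41 sites, 5 differences are transitions and 1 are transversions, so P = 5/41 ≈ 0.121951 and Q = 1/41 ≈ 0.02439.
Under the Kimura two-parameter model, d = −½ ln(1 − 2P − Q) − ¼ ln(1 − 2Q).
1 − 2P − Q = 0.731708, giving −½ ln(0.731708) = 0.156187.
1 − 2Q = 0.95122, giving −¼ ln(0.95122) = 0.012502.
d = 0.156187 + 0.012502 = 0.168689.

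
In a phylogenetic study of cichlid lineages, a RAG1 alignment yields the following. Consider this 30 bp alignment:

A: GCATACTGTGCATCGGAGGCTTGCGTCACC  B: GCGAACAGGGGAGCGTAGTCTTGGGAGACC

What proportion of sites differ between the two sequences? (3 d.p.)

The sequences differ at 11 of 30 positions.
p = 11/30 = 0.366666… ≈ 0.367 (to 3 d.p.).

0.367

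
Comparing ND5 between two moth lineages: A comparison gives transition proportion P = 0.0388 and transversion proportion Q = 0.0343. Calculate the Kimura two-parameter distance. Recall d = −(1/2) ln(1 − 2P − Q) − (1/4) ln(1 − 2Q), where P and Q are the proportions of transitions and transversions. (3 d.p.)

0.077

Under the Kimura two-parameter model, d = −½ ln(1 − 2P − Q) − ¼ ln(1 − 2Q).
1 − 2P − Q = 0.8881, giving −½ ln(0.8881) = 0.059335.
1 − 2Q = 0.9314, giving −¼ ln(0.9314) = 0.017767.
d = 0.059335 + 0.017767 = 0.077102.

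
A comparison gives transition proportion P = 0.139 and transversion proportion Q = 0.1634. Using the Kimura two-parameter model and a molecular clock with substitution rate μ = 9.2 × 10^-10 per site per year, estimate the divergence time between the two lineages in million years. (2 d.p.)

Under the Kimura two-parameter model, d = −½ ln(1 − 2P − Q) − ¼ ln(1 − 2Q).
1 − 2P − Q = 0.5586, giving −½ ln(0.5586) = 0.291161.
1 − 2Q = 0.6732, giving −¼ ln(0.6732) = 0.098928.
d = 0.291161 + 0.098928 = 0.390089.
Under a molecular clock d = 2μt, so t = d/(2μ) = 0.390089 / (2 × 9.2 × 10^-10) = 212.00 million years.

212.00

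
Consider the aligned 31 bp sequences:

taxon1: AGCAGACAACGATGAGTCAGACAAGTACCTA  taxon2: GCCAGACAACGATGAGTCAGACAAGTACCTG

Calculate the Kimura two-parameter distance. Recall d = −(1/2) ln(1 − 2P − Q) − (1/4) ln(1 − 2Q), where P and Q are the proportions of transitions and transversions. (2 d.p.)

Of 31 sites, 2 differences are transitions and 1 are transversions, so P = 2/31 ≈ 0.064516 and Q = 1/31 ≈ 0.032258.
Under the Kimura two-parameter model, d = −½ ln(1 − 2P − Q) − ¼ ln(1 − 2Q).
1 − 2P − Q = 0.83871, giving −½ ln(0.83871) = 0.087945.
1 − 2Q = 0.935484, giving −¼ ln(0.935484) = 0.016673.
d = 0.087945 + 0.016673 = 0.104618.

0.10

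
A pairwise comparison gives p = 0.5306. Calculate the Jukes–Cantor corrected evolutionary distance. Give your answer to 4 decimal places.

0.9219

d = −(3/4) ln(1 − 4p/3) = −0.75 ln(1 − 0.707467) = −0.75 ln(0.292533)
  = −0.75 × (-1.229178) = 0.921884 substitutions/site.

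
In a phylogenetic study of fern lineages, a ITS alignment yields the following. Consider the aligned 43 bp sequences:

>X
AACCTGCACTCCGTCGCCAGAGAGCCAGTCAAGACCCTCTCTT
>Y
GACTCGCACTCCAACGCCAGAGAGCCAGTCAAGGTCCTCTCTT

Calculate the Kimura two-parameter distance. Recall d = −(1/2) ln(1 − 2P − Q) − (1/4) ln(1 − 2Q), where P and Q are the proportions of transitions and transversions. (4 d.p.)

0.1919

Of 43 sites, 6 differences are transitions and 1 are transversions, so P = 6/43 ≈ 0.139535 and Q = 1/43 ≈ 0.023256.
Under the Kimura two-parameter model, d = −½ ln(1 − 2P − Q) − ¼ ln(1 − 2Q).
1 − 2P − Q = 0.697674, giving −½ ln(0.697674) = 0.180002.
1 − 2Q = 0.953488, giving −¼ ln(0.953488) = 0.011907.
d = 0.180002 + 0.011907 = 0.191909.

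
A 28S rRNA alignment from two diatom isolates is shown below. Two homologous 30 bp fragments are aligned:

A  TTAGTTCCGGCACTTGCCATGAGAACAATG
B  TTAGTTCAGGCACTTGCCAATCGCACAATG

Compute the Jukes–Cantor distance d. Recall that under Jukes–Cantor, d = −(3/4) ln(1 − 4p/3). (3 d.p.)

The sequences differ at 5 of 30 sites (8, 20, 21, 22, 24), so p = 5/30 ≈ 0.166667.
d = −(3/4) ln(1 − 4p/3) = −0.75 ln(1 − 0.222223) = −0.75 ln(0.777777)
  = −0.75 × (-0.251315) = 0.188486 substitutions/site.

0.188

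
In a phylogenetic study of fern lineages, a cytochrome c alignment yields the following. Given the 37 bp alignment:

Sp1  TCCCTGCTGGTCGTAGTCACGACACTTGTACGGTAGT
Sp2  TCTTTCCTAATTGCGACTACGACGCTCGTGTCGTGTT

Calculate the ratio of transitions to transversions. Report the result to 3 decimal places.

5.000

Transitions are A↔G and C↔T; transversions are all other mismatches.
Transitions: 15. Transversions: 3.
R = 15/3 = 5.000.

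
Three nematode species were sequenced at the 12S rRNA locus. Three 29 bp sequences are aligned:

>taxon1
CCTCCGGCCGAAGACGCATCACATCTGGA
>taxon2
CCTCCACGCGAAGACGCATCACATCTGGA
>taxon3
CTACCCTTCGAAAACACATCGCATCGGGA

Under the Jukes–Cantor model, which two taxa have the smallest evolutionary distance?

taxon1 and taxon2

taxon1–taxon2: 3/29 differ, p = 0.103, d = 0.111.
taxon1–taxon3: 9/29 differ, p = 0.310, d = 0.401.
taxon2–taxon3: 9/29 differ, p = 0.310, d = 0.401.
The smallest distance is between taxon1 and taxon2.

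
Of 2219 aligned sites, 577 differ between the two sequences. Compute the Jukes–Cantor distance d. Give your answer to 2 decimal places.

0.32

p = 577/2219 ≈ 0.260027.
d = −(3/4) ln(1 − 4p/3) = −0.75 ln(1 − 0.346703) = −0.75 ln(0.653297)
  = −0.75 × (-0.425723) = 0.319292 substitutions/site.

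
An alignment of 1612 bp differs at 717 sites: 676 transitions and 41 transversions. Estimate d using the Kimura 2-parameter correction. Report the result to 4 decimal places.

1.0111

P = 676/1612 ≈ 0.419355 and Q = 41/1612 ≈ 0.025434.
Under the Kimura two-parameter model, d = −½ ln(1 − 2P − Q) − ¼ ln(1 − 2Q).
1 − 2P − Q = 0.135856, giving −½ ln(0.135856) = 0.998080.
1 − 2Q = 0.949132, giving −¼ ln(0.949132) = 0.013052.
d = 0.998080 + 0.013052 = 1.011132.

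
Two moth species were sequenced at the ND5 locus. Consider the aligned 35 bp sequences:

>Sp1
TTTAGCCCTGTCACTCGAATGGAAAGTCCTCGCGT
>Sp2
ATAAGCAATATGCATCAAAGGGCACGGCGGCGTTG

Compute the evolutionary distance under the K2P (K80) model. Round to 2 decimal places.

Of 35 sites, 3 differences are transitions and 15 are transversions, so P = 3/35 ≈ 0.085714 and Q = 15/35 ≈ 0.428571.
Under the Kimura two-parameter model, d = −½ ln(1 − 2P − Q) − ¼ ln(1 − 2Q).
1 − 2P − Q = 0.400001, giving −½ ln(0.400001) = 0.458144.
1 − 2Q = 0.142858, giving −¼ ln(0.142858) = 0.486476.
d = 0.458144 + 0.486476 = 0.944620.

0.94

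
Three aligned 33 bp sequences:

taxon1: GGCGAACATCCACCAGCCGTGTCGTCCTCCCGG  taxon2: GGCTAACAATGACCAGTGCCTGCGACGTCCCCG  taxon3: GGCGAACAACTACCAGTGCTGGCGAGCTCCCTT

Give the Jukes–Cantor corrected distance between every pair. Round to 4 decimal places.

taxon1–taxon2: 13/33 sites differ → p ≈ 0.393939, d = −0.75 ln(1 − 0.525252) = 0.558728 ≈ 0.5587.
taxon1–taxon3: 10/33 sites differ → p ≈ 0.30303, d = −0.75 ln(1 − 0.40404) = 0.388186 ≈ 0.3882.
taxon2–taxon3: 9/33 sites differ → p ≈ 0.272727, d = −0.75 ln(1 − 0.363636) = 0.338988 ≈ 0.3390.

d(taxon1,taxon2) = 0.5587, d(taxon1,taxon3) = 0.3882, d(taxon2,taxon3) = 0.3390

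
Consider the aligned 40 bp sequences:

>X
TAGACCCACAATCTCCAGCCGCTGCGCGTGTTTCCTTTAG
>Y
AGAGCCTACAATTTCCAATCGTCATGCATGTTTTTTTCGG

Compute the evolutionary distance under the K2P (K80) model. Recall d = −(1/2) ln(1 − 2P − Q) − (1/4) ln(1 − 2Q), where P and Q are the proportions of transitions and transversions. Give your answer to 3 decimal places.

0.884

Of 40 sites, 16 differences are transitions and 1 are transversions, so P = 16/40 = 0.4 and Q = 1/40 = 0.025.
Under the Kimura two-parameter model, d = −½ ln(1 − 2P − Q) − ¼ ln(1 − 2Q).
1 − 2P − Q = 0.175, giving −½ ln(0.175) = 0.871485.
1 − 2Q = 0.95, giving −¼ ln(0.95) = 0.012823.
d = 0.871485 + 0.012823 = 0.884308.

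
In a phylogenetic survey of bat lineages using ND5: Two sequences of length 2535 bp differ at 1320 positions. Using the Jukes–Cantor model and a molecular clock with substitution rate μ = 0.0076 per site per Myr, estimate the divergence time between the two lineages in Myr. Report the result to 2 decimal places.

58.47

p = 1320/2535 ≈ 0.52071.
d = −(3/4) ln(1 − 4p/3) = −0.75 ln(1 − 0.69428) = −0.75 ln(0.30572)
  = −0.75 × (-1.185086) = 0.888815 substitutions/site.
Under a molecular clock d = 2μt, so t = d/(2μ) = 0.888815 / (2 × 0.0076) = 58.47 Myr.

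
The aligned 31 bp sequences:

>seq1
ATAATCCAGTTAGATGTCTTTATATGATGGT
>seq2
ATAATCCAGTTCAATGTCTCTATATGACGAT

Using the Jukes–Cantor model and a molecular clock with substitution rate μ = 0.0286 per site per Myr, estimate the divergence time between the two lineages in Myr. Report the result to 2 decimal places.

The sequences differ at 5 of 31 sites (12, 13, 20, 28, 30), so p = 5/31 ≈ 0.16129.
d = −(3/4) ln(1 − 4p/3) = −0.75 ln(1 − 0.215053) = −0.75 ln(0.784947)
  = −0.75 × (-0.242139) = 0.181604 substitutions/site.
Under a molecular clock d = 2μt, so t = d/(2μ) = 0.181604 / (2 × 0.0286) = 3.17 Myr.

3.17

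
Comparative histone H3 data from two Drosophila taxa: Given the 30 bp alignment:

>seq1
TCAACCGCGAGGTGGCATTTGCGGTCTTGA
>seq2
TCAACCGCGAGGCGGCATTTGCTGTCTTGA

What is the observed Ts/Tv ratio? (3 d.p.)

1.000

Transitions are A↔G and C↔T; transversions are all other mismatches.
Transitions: 1. Transversions: 1.
R = 1/1 = 1.000.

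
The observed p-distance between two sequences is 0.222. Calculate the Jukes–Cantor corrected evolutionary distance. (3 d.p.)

0.263

d = −(3/4) ln(1 − 4p/3) = −0.75 ln(1 − 0.296) = −0.75 ln(0.704)
  = −0.75 × (-0.350977) = 0.263233 substitutions/site.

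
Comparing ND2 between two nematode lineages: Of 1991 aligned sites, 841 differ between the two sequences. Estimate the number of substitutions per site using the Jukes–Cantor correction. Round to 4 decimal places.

0.6212

p = 841/1991 ≈ 0.422401.
d = −(3/4) ln(1 − 4p/3) = −0.75 ln(1 − 0.563201) = −0.75 ln(0.436799)
  = −0.75 × (-0.828282) = 0.621212 substitutions/site.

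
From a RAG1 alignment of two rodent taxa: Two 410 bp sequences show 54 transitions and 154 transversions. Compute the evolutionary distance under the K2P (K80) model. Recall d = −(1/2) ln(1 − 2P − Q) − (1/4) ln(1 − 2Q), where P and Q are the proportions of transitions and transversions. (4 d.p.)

P = 54/410 ≈ 0.131707 and Q = 154/410 ≈ 0.37561.
Under the Kimura two-parameter model, d = −½ ln(1 − 2P − Q) − ¼ ln(1 − 2Q).
1 − 2P − Q = 0.360976, giving −½ ln(0.360976) = 0.509472.
1 − 2Q = 0.24878, giving −¼ ln(0.24878) = 0.347797.
d = 0.509472 + 0.347797 = 0.857269.

0.8573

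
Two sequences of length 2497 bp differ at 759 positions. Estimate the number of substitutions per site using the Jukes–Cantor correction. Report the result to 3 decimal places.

p = 759/2497 ≈ 0.303965.
d = −(3/4) ln(1 − 4p/3) = −0.75 ln(1 − 0.405287) = −0.75 ln(0.594713)
  = −0.75 × (-0.519676) = 0.389757 substitutions/site.

0.390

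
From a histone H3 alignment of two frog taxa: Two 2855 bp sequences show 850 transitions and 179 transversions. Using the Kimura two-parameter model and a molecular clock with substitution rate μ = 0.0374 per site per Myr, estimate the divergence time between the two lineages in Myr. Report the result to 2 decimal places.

7.62

P = 850/2855 ≈ 0.297723 and Q = 179/2855 ≈ 0.062697.
Under the Kimura two-parameter model, d = −½ ln(1 − 2P − Q) − ¼ ln(1 − 2Q).
1 − 2P − Q = 0.341857, giving −½ ln(0.341857) = 0.536681.
1 − 2Q = 0.874606, giving −¼ ln(0.874606) = 0.033495.
d = 0.536681 + 0.033495 = 0.570176.
Under a molecular clock d = 2μt, so t = d/(2μ) = 0.570176 / (2 × 0.0374) = 7.62 Myr.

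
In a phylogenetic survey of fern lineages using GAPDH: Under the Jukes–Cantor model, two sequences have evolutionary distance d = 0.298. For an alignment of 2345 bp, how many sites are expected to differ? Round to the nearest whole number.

577

Invert JC69: p = (3/4)(1 − e^(−4d/3)) = 0.75 × (1 − e^(-0.397333)) = 0.75 × (1 − 0.672110) = 0.245918.
Expected differing sites = pL ≈ 0.245918 × 2345 = 576.67771 ≈ 577.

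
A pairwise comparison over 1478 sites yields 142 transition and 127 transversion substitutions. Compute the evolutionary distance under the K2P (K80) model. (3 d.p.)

P = 142/1478 ≈ 0.096076 and Q = 127/1478 ≈ 0.085927.
Under the Kimura two-parameter model, d = −½ ln(1 − 2P − Q) − ¼ ln(1 − 2Q).
1 − 2P − Q = 0.721921, giving −½ ln(0.721921) = 0.162920.
1 − 2Q = 0.828146, giving −¼ ln(0.828146) = 0.047141.
d = 0.162920 + 0.047141 = 0.210061.

0.210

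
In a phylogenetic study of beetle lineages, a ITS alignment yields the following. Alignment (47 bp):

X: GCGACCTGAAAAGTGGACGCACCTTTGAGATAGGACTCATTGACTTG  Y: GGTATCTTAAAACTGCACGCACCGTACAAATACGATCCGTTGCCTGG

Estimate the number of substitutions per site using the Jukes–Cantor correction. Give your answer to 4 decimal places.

0.4537

The sequences differ at 16 of 47 sites, so p = 16/47 ≈ 0.340426.
d = −(3/4) ln(1 − 4p/3) = −0.75 ln(1 − 0.453901) = −0.75 ln(0.546099)
  = −0.75 × (-0.604955) = 0.453716 substitutions/site.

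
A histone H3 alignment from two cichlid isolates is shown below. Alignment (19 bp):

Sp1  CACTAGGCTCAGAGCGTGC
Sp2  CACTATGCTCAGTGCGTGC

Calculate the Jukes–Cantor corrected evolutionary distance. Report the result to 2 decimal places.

0.11

The sequences differ at 2 of 19 sites (6, 13), so p = 2/19 ≈ 0.105263.
d = −(3/4) ln(1 − 4p/3) = −0.75 ln(1 − 0.140351) = −0.75 ln(0.859649)
  = −0.75 × (-0.151231) = 0.113423 substitutions/site.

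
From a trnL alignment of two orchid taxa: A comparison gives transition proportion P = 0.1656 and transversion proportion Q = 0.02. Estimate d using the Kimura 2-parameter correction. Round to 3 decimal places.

Under the Kimura two-parameter model, d = −½ ln(1 − 2P − Q) − ¼ ln(1 − 2Q).
1 − 2P − Q = 0.6488, giving −½ ln(0.6488) = 0.216315.
1 − 2Q = 0.96, giving −¼ ln(0.96) = 0.010205.
d = 0.216315 + 0.010205 = 0.226520.

0.227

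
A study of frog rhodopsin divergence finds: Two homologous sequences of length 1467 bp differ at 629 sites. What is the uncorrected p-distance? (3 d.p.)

p = 629/1467 = 0.428766… ≈ 0.429 (to 3 d.p.).

0.429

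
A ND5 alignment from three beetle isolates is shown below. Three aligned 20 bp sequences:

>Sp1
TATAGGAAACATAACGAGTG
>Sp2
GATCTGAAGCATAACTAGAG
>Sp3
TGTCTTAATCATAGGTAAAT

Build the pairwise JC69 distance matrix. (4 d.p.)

d(Sp1,Sp2) = 0.3831, d(Sp1,Sp3) = 0.9913, d(Sp2,Sp3) = 0.5716

Sp1–Sp2: 6/20 sites differ → p = 0.3, d = −0.75 ln(1 − 0.4) = 0.383119 ≈ 0.3831.
Sp1–Sp3: 11/20 sites differ → p = 0.55, d = −0.75 ln(1 − 0.733333) = 0.991316 ≈ 0.9913.
Sp2–Sp3: 8/20 sites differ → p = 0.4, d = −0.75 ln(1 − 0.533333) = 0.571605 ≈ 0.5716.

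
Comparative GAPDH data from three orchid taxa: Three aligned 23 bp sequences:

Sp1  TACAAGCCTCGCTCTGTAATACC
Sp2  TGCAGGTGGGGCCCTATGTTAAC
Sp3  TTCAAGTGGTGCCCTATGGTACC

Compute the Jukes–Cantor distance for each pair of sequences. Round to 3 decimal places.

Sp1–Sp2: 11/23 sites differ → p ≈ 0.478261, d = −0.75 ln(1 − 0.637681) = 0.761423 ≈ 0.761.
Sp1–Sp3: 9/23 sites differ → p ≈ 0.391304, d = −0.75 ln(1 − 0.521739) = 0.553199 ≈ 0.553.
Sp2–Sp3: 5/23 sites differ → p ≈ 0.217391, d = −0.75 ln(1 − 0.289855) = 0.256715 ≈ 0.257.

d(Sp1,Sp2) = 0.761, d(Sp1,Sp3) = 0.553, d(Sp2,Sp3) = 0.257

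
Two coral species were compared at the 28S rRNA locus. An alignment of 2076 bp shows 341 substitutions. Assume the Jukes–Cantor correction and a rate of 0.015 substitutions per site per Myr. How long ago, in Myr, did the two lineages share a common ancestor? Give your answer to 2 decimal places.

p = 341/2076 ≈ 0.164258.
d = −(3/4) ln(1 − 4p/3) = −0.75 ln(1 − 0.219011) = −0.75 ln(0.780989)
  = −0.75 × (-0.247194) = 0.185396 substitutions/site.
Under a molecular clock d = 2μt, so t = d/(2μ) = 0.185396 / (2 × 0.015) = 6.18 Myr.

6.18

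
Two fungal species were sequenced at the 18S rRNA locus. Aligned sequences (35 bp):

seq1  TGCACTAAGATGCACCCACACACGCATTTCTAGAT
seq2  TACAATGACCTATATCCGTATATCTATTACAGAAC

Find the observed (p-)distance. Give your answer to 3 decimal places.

0.543

The sequences differ at 19 of 35 positions.
p = 19/35 = 0.542857… ≈ 0.543 (to 3 d.p.).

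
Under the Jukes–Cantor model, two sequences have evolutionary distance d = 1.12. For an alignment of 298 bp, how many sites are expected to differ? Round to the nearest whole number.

173

Invert JC69: p = (3/4)(1 − e^(−4d/3)) = 0.75 × (1 − e^(-1.493333)) = 0.75 × (1 − 0.224623) = 0.581533.
Expected differing sites = pL ≈ 0.581533 × 298 = 173.296834 ≈ 173.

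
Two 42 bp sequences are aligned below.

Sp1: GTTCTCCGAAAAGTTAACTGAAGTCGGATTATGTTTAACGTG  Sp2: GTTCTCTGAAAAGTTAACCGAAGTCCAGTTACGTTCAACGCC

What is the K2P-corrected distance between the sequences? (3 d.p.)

Of 42 sites, 7 differences are transitions and 2 are transversions, so P = 7/42 ≈ 0.166667 and Q = 2/42 ≈ 0.047619.
Under the Kimura two-parameter model, d = −½ ln(1 − 2P − Q) − ¼ ln(1 − 2Q).
1 − 2P − Q = 0.619047, giving −½ ln(0.619047) = 0.239787.
1 − 2Q = 0.904762, giving −¼ ln(0.904762) = 0.025021.
d = 0.239787 + 0.025021 = 0.264808.

0.265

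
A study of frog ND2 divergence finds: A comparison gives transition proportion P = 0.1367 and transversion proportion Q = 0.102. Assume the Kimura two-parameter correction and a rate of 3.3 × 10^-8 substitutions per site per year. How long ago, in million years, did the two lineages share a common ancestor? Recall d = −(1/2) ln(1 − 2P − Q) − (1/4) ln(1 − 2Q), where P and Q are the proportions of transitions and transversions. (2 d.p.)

Under the Kimura two-parameter model, d = −½ ln(1 − 2P − Q) − ¼ ln(1 − 2Q).
1 − 2P − Q = 0.6246, giving −½ ln(0.6246) = 0.235322.
1 − 2Q = 0.796, giving −¼ ln(0.796) = 0.057039.
d = 0.235322 + 0.057039 = 0.292361.
Under a molecular clock d = 2μt, so t = d/(2μ) = 0.292361 / (2 × 3.3 × 10^-8) = 4.43 million years.

4.43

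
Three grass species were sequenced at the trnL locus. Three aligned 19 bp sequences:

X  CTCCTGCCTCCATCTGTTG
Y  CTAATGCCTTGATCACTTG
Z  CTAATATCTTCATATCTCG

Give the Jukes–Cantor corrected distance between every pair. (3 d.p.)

X–Y: 6/19 sites differ → p ≈ 0.315789, d = −0.75 ln(1 − 0.421052) = 0.409907 ≈ 0.410.
X–Z: 8/19 sites differ → p ≈ 0.421053, d = −0.75 ln(1 − 0.561404) = 0.618132 ≈ 0.618.
Y–Z: 6/19 sites differ → p ≈ 0.315789, d = −0.75 ln(1 − 0.421052) = 0.409907 ≈ 0.410.

d(X,Y) = 0.410, d(X,Z) = 0.618, d(Y,Z) = 0.410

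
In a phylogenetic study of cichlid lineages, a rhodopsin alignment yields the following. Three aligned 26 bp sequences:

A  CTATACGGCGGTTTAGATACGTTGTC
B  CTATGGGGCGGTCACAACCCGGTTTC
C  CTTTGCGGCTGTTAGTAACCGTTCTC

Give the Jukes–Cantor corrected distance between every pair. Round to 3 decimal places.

A–B: 10/26 sites differ → p ≈ 0.384615, d = −0.75 ln(1 − 0.51282) = 0.539341 ≈ 0.539.
A–C: 9/26 sites differ → p ≈ 0.346154, d = −0.75 ln(1 − 0.461539) = 0.464280 ≈ 0.464.
B–C: 9/26 sites differ → p ≈ 0.346154, d = −0.75 ln(1 − 0.461539) = 0.464280 ≈ 0.464.

d(A,B) = 0.539, d(A,C) = 0.464, d(B,C) = 0.464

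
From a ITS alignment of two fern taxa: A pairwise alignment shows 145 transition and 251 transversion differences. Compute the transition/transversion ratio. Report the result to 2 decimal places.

R = 145/251 = 0.577689… ≈ 0.58 (to 2 d.p.).

0.58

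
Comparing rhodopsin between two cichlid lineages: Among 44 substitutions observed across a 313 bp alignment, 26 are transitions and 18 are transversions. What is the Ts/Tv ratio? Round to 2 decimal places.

R = 26/18 = 1.444444… ≈ 1.44 (to 2 d.p.).

1.44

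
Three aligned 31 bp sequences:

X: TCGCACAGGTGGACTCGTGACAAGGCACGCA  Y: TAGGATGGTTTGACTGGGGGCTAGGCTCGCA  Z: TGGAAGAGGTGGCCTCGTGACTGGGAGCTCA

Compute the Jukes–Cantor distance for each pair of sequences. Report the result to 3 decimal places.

X–Y: 11/31 sites differ → p ≈ 0.354839, d = −0.75 ln(1 − 0.473119) = 0.480585 ≈ 0.481.
X–Z: 9/31 sites differ → p ≈ 0.290323, d = −0.75 ln(1 − 0.387097) = 0.367161 ≈ 0.367.
Y–Z: 14/31 sites differ → p ≈ 0.451613, d = −0.75 ln(1 − 0.602151) = 0.691262 ≈ 0.691.

d(X,Y) = 0.481, d(X,Z) = 0.367, d(Y,Z) = 0.691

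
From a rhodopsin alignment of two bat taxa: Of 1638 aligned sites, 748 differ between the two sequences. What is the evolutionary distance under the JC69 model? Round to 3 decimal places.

0.704

p = 748/1638 ≈ 0.456654.
d = −(3/4) ln(1 − 4p/3) = −0.75 ln(1 − 0.608872) = −0.75 ln(0.391128)
  = −0.75 × (-0.938720) = 0.704040 substitutions/site.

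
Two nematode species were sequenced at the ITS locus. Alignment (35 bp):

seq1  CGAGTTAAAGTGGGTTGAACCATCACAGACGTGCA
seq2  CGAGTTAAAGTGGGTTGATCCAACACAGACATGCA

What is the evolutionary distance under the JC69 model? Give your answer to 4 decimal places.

The sequences differ at 3 of 35 sites (19, 23, 31), so p = 3/35 ≈ 0.085714.
d = −(3/4) ln(1 − 4p/3) = −0.75 ln(1 − 0.114285) = −0.75 ln(0.885715)
  = −0.75 × (-0.121360) = 0.091020 substitutions/site.

0.0910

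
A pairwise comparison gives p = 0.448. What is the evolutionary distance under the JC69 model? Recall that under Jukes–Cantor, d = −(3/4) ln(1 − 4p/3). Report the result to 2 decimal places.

d = −(3/4) ln(1 − 4p/3) = −0.75 ln(1 − 0.597333) = −0.75 ln(0.402667)
  = −0.75 × (-0.909645) = 0.682234 substitutions/site.

0.68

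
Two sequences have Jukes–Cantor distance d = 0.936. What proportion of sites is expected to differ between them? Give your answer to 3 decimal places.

0.535

p = (3/4)(1 − e^(−4d/3)) = 0.75 × (1 − e^(-1.248)) = 0.75 × (1 − 0.287078) = 0.534692.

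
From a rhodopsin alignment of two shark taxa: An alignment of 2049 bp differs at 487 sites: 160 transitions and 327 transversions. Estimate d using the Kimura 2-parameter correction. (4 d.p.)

P = 160/2049 ≈ 0.078087 and Q = 327/2049 ≈ 0.15959.
Under the Kimura two-parameter model, d = −½ ln(1 − 2P − Q) − ¼ ln(1 − 2Q).
1 − 2P − Q = 0.684236, giving −½ ln(0.684236) = 0.189726.
1 − 2Q = 0.68082, giving −¼ ln(0.68082) = 0.096114.
d = 0.189726 + 0.096114 = 0.285840.

0.2858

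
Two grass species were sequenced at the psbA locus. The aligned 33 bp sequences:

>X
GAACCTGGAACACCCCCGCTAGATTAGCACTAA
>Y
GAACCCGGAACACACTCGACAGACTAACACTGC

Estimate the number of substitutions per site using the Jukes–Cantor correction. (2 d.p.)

0.34

The sequences differ at 9 of 33 sites (6, 14, 16, 19, 20, 24, 27, 32, 33), so p = 9/33 ≈ 0.272727.
d = −(3/4) ln(1 − 4p/3) = −0.75 ln(1 − 0.363636) = −0.75 ln(0.636364)
  = −0.75 × (-0.451985) = 0.338989 substitutions/site.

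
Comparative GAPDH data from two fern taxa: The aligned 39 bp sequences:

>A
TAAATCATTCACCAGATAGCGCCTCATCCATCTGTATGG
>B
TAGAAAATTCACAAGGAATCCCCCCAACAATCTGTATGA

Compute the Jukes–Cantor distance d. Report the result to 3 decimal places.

The sequences differ at 12 of 39 sites, so p = 12/39 ≈ 0.307692.
d = −(3/4) ln(1 − 4p/3) = −0.75 ln(1 − 0.410256) = −0.75 ln(0.589744)
  = −0.75 × (-0.528067) = 0.396050 substitutions/site.

0.396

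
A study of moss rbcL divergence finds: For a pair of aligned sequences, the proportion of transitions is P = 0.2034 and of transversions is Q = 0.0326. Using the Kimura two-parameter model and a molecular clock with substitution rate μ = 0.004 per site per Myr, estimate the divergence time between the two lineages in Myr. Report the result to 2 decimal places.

Under the Kimura two-parameter model, d = −½ ln(1 − 2P − Q) − ¼ ln(1 − 2Q).
1 − 2P − Q = 0.5606, giving −½ ln(0.5606) = 0.289374.
1 − 2Q = 0.9348, giving −¼ ln(0.9348) = 0.016856.
d = 0.289374 + 0.016856 = 0.306230.
Under a molecular clock d = 2μt, so t = d/(2μ) = 0.306230 / (2 × 0.004) = 38.28 Myr.

38.28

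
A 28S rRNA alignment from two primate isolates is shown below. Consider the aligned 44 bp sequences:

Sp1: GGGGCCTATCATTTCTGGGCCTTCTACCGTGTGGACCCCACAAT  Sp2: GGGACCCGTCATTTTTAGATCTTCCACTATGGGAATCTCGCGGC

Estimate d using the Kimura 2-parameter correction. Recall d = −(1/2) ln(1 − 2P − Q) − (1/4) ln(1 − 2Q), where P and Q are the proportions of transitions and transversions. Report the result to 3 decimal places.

Of 44 sites, 17 differences are transitions and 1 are transversions, so P = 17/44 ≈ 0.386364 and Q = 1/44 ≈ 0.022727.
Under the Kimura two-parameter model, d = −½ ln(1 − 2P − Q) − ¼ ln(1 − 2Q).
1 − 2P − Q = 0.204545, giving −½ ln(0.204545) = 0.793484.
1 − 2Q = 0.954546, giving −¼ ln(0.954546) = 0.011630.
d = 0.793484 + 0.011630 = 0.805114.

0.805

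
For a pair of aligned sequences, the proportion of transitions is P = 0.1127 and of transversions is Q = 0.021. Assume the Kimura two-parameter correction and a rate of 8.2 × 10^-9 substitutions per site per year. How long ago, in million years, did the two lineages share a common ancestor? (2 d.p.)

Under the Kimura two-parameter model, d = −½ ln(1 − 2P − Q) − ¼ ln(1 − 2Q).
1 − 2P − Q = 0.7536, giving −½ ln(0.7536) = 0.141447.
1 − 2Q = 0.958, giving −¼ ln(0.958) = 0.010727.
d = 0.141447 + 0.010727 = 0.152174.
Under a molecular clock d = 2μt, so t = d/(2μ) = 0.152174 / (2 × 8.2 × 10^-9) = 9.28 million years.

9.28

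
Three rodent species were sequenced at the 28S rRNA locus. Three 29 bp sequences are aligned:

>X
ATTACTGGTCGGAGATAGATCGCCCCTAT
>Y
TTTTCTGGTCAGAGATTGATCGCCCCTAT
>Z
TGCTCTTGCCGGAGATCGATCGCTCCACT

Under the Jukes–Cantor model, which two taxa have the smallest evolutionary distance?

X–Y: 4/29 differ, p = 0.138, d = 0.152.
X–Z: 10/29 differ, p = 0.345, d = 0.462.
Y–Z: 9/29 differ, p = 0.310, d = 0.401.
The smallest distance is between X and Y.

X and Y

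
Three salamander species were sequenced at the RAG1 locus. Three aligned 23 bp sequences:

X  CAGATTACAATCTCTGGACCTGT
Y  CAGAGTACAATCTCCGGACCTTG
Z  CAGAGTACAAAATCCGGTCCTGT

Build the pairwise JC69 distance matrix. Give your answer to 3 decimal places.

d(X,Y) = 0.198, d(X,Z) = 0.257, d(Y,Z) = 0.257

X–Y: 4/23 sites differ → p ≈ 0.173913, d = −0.75 ln(1 − 0.231884) = 0.197861 ≈ 0.198.
X–Z: 5/23 sites differ → p ≈ 0.217391, d = −0.75 ln(1 − 0.289855) = 0.256715 ≈ 0.257.
Y–Z: 5/23 sites differ → p ≈ 0.217391, d = −0.75 ln(1 − 0.289855) = 0.256715 ≈ 0.257.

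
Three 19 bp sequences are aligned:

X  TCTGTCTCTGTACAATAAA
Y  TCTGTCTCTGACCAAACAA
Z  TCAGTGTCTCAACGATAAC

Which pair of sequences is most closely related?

X and Y

X–Y: 4/19 differ, p = 0.211, d = 0.247.
X–Z: 6/19 differ, p = 0.316, d = 0.410.
Y–Z: 8/19 differ, p = 0.421, d = 0.618.
The smallest distance is between X and Y.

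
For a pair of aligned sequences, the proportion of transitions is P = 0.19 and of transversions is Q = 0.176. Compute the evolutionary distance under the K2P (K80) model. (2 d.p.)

Under the Kimura two-parameter model, d = −½ ln(1 − 2P − Q) − ¼ ln(1 − 2Q).
1 − 2P − Q = 0.444, giving −½ ln(0.444) = 0.405965.
1 − 2Q = 0.648, giving −¼ ln(0.648) = 0.108466.
d = 0.405965 + 0.108466 = 0.514431.

0.51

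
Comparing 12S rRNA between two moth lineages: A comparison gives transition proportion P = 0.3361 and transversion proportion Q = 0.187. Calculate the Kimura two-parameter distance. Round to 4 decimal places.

1.0973

Under the Kimura two-parameter model, d = −½ ln(1 − 2P − Q) − ¼ ln(1 − 2Q).
1 − 2P − Q = 0.1408, giving −½ ln(0.1408) = 0.980207.
1 − 2Q = 0.626, giving −¼ ln(0.626) = 0.117101.
d = 0.980207 + 0.117101 = 1.097308.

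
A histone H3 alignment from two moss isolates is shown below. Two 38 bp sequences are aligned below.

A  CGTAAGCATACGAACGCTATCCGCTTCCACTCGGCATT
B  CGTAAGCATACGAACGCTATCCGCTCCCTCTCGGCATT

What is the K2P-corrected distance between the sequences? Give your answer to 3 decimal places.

Of 38 sites, 1 differences are transitions and 1 are transversions, so P = 1/38 ≈ 0.026316 and Q = 1/38 ≈ 0.026316.
Under the Kimura two-parameter model, d = −½ ln(1 − 2P − Q) − ¼ ln(1 − 2Q).
1 − 2P − Q = 0.921052, giving −½ ln(0.921052) = 0.041119.
1 − 2Q = 0.947368, giving −¼ ln(0.947368) = 0.013517.
d = 0.041119 + 0.013517 = 0.054636.

0.055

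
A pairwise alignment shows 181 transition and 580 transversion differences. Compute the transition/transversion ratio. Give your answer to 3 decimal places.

0.312

R = 181/580 = 0.312068… ≈ 0.312 (to 3 d.p.).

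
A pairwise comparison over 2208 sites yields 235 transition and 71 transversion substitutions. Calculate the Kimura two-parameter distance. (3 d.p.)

P = 235/2208 ≈ 0.106431 and Q = 71/2208 ≈ 0.032156.
Under the Kimura two-parameter model, d = −½ ln(1 − 2P − Q) − ¼ ln(1 − 2Q).
1 − 2P − Q = 0.754982, giving −½ ln(0.754982) = 0.140531.
1 − 2Q = 0.935688, giving −¼ ln(0.935688) = 0.016618.
d = 0.140531 + 0.016618 = 0.157149.

0.157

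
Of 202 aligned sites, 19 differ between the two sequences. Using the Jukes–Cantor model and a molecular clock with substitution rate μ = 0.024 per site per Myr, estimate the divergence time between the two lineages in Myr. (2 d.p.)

p = 19/202 ≈ 0.094059.
d = −(3/4) ln(1 − 4p/3) = −0.75 ln(1 − 0.125412) = −0.75 ln(0.874588)
  = −0.75 × (-0.134002) = 0.100502 substitutions/site.
Under a molecular clock d = 2μt, so t = d/(2μ) = 0.100502 / (2 × 0.024) = 2.09 Myr.

2.09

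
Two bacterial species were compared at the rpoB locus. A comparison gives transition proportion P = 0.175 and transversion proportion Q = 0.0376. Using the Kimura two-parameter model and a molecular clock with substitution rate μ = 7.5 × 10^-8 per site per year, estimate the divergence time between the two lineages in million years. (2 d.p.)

1.76

Under the Kimura two-parameter model, d = −½ ln(1 − 2P − Q) − ¼ ln(1 − 2Q).
1 − 2P − Q = 0.6124, giving −½ ln(0.6124) = 0.245185.
1 − 2Q = 0.9248, giving −¼ ln(0.9248) = 0.019544.
d = 0.245185 + 0.019544 = 0.264729.
Under a molecular clock d = 2μt, so t = d/(2μ) = 0.264729 / (2 × 7.5 × 10^-8) = 1.76 million years.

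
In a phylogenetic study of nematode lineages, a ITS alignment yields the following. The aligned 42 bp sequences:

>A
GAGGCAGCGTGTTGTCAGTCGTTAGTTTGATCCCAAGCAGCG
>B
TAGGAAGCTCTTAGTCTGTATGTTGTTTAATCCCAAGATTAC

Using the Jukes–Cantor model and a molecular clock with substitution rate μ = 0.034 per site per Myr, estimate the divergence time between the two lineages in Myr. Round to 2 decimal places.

8.56

The sequences differ at 17 of 42 sites, so p = 17/42 ≈ 0.404762.
d = −(3/4) ln(1 − 4p/3) = −0.75 ln(1 − 0.539683) = −0.75 ln(0.460317)
  = −0.75 × (-0.775840) = 0.581880 substitutions/site.
Under a molecular clock d = 2μt, so t = d/(2μ) = 0.581880 / (2 × 0.034) = 8.56 Myr.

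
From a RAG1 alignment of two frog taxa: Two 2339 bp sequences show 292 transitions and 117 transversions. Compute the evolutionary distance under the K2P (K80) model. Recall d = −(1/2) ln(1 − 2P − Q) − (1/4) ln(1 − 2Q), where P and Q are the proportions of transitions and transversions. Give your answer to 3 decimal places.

P = 292/2339 ≈ 0.12484 and Q = 117/2339 ≈ 0.050021.
Under the Kimura two-parameter model, d = −½ ln(1 − 2P − Q) − ¼ ln(1 − 2Q).
1 − 2P − Q = 0.700299, giving −½ ln(0.700299) = 0.178124.
1 − 2Q = 0.899958, giving −¼ ln(0.899958) = 0.026352.
d = 0.178124 + 0.026352 = 0.204476.

0.204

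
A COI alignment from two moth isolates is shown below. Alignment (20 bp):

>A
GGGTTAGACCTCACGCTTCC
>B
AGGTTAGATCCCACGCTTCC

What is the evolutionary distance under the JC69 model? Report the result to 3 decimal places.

0.167

The sequences differ at 3 of 20 sites (1, 9, 11), so p = 3/20 = 0.15.
d = −(3/4) ln(1 − 4p/3) = −0.75 ln(1 − 0.2) = −0.75 ln(0.8)
  = −0.75 × (-0.223144) = 0.167358 substitutions/site.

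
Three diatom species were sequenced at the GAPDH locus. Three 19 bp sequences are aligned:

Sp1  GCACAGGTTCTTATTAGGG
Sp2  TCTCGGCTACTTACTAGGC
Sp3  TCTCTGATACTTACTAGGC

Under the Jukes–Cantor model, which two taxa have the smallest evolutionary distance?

Sp2 and Sp3

Sp1–Sp2: 7/19 differ, p = 0.368, d = 0.507.
Sp1–Sp3: 7/19 differ, p = 0.368, d = 0.507.
Sp2–Sp3: 2/19 differ, p = 0.105, d = 0.113.
The smallest distance is between Sp2 and Sp3.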